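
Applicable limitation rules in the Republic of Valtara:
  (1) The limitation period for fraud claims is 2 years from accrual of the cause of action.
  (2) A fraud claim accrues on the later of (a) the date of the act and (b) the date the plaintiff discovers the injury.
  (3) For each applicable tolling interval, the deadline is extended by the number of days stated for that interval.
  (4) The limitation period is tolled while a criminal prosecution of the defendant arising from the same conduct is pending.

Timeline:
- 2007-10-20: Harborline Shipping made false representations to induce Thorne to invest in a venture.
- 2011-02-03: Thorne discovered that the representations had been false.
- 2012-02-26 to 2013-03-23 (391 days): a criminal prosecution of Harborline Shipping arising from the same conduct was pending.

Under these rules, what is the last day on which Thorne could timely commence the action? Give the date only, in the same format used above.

Taking the later of the act (2007-10-20) and discovery (2011-02-03), the claim accrued on 2011-02-03.
2 years from 2011-02-03 is 2013-02-03.
The period was tolled for 391 days by the pending criminal prosecution (2012-02-26 to 2013-03-23), pushing the deadline to 2014-03-01.

2014-03-01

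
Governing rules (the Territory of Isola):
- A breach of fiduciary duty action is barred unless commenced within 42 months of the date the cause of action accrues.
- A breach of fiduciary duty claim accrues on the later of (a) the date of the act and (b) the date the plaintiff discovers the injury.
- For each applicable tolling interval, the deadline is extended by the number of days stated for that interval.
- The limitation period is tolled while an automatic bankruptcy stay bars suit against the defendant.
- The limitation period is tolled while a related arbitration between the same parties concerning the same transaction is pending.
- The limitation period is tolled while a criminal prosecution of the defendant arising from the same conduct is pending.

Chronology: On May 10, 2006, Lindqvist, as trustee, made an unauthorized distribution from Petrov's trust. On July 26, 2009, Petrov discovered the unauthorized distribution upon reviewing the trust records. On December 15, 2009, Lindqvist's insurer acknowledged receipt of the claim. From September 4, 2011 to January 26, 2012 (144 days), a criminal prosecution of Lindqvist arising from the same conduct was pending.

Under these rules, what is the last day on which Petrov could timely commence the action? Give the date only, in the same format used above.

The claim accrued on July 26, 2009 — the later of the May 10, 2006 act and the July 26, 2009 discovery.
Adding the 42 months base period to July 26, 2009 gives a deadline of January 26, 2013, before any tolling.
Because the pending criminal prosecution ran from September 4, 2011 to January 26, 2012, the deadline is extended by 144 days to June 19, 2013.
None of the other events listed affects the running of the period under the stated rules.

June 19, 2013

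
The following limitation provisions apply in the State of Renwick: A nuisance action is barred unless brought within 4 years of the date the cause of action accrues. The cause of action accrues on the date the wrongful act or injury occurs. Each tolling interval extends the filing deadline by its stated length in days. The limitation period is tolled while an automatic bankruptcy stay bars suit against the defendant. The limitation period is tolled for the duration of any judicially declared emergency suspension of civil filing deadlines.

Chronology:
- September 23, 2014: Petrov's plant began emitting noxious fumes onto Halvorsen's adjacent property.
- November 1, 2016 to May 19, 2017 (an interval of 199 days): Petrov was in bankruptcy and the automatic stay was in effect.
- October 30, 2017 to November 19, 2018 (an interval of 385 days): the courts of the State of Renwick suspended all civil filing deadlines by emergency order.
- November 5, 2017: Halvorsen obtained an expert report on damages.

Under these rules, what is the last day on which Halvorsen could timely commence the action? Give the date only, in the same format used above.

The limitation period began to run on September 23, 2014.
Adding the 4 years base period to September 23, 2014 gives a deadline of September 23, 2018, before any tolling.
The automatic bankruptcy stay from November 1, 2016 to May 19, 2017 tolled the period for 199 days, extending the deadline to April 10, 2019.
The emergency suspension of filing deadlines from October 30, 2017 to November 19, 2018 tolled the period for 385 days, extending the deadline to April 29, 2020.
None of the other events listed affects the running of the period under the stated rules.

April 29, 2020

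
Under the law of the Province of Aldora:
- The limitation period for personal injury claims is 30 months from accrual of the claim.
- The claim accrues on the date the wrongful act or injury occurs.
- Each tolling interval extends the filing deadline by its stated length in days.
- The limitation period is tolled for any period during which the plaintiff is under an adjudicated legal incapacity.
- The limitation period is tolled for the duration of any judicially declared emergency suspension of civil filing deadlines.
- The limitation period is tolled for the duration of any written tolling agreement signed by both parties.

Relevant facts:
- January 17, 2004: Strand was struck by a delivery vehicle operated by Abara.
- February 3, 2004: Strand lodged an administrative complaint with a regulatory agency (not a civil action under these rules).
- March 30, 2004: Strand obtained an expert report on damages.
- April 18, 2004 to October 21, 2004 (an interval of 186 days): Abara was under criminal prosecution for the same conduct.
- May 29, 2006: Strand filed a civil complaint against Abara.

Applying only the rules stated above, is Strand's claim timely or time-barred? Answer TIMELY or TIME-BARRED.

The claim accrued on January 17, 2004, when the wrongful act occurred.
30 months from January 17, 2004 is July 17, 2006.
Although a criminal prosecution ran from April 18, 2004 to October 21, 2004, the stated rules do not make that a tolling event, so it is disregarded.
The other events in the timeline have no effect on the limitation period under the stated rules.
Filing on May 29, 2006 beat the July 17, 2006 deadline — the action is timely.

TIMELY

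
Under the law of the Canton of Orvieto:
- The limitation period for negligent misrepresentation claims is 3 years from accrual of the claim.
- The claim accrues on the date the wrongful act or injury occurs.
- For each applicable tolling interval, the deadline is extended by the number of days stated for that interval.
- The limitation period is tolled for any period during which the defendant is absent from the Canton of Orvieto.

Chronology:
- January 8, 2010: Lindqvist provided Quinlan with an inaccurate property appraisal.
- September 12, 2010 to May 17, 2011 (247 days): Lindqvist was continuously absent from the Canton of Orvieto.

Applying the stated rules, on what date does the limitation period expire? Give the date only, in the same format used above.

The limitation period began to run on January 8, 2010.
3 years from January 8, 2010 is January 8, 2013.
The period was tolled for 247 days by the defendant's absence from the jurisdiction (September 12, 2010 to May 17, 2011), pushing the deadline to September 12, 2013.

September 12, 2013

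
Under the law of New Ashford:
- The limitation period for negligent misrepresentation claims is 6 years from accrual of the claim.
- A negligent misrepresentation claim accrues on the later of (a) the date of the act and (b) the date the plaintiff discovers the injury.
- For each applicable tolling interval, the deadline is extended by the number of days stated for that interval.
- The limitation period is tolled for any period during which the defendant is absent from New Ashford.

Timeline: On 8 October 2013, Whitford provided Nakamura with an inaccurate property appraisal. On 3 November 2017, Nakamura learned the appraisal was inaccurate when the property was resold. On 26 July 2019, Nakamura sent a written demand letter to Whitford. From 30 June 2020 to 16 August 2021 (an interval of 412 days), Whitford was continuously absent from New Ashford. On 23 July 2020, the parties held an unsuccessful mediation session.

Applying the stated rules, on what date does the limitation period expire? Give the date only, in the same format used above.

Because discovery on 3 November 2017 post-dates the 8 October 2013 act, accrual under the later-of rule falls on 3 November 2017.
The untolled deadline — 6 years after 3 November 2017 — is 3 November 2023.
The defendant's absence from the jurisdiction from 30 June 2020 to 16 August 2021 tolled the period for 412 days, extending the deadline to 19 December 2024.
None of the other events listed affects the running of the period under the stated rules.

19 December 2024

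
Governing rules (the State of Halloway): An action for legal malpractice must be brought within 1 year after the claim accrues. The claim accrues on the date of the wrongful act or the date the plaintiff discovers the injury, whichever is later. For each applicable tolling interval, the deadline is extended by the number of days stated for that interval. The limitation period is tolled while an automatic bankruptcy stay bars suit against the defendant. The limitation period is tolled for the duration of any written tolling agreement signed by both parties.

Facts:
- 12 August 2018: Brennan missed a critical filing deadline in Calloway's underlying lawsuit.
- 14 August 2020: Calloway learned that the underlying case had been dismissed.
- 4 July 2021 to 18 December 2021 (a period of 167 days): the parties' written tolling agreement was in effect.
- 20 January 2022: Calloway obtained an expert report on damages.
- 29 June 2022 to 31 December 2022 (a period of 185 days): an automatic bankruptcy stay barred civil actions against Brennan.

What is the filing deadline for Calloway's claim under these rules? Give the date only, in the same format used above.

28 January 2022

Taking the later of the act (12 August 2018) and discovery (14 August 2020), the claim accrued on 14 August 2020.
Adding the 1 year base period to 14 August 2020 gives a deadline of 14 August 2021, before any tolling.
The period was tolled for 167 days by the written tolling agreement (4 July 2021 to 18 December 2021), pushing the deadline to 28 January 2022.
The automatic bankruptcy stay starting 29 June 2022 came too late — the period had run on 28 January 2022 — and so does not extend the deadline.
Nothing else in the chronology tolls or restarts the period.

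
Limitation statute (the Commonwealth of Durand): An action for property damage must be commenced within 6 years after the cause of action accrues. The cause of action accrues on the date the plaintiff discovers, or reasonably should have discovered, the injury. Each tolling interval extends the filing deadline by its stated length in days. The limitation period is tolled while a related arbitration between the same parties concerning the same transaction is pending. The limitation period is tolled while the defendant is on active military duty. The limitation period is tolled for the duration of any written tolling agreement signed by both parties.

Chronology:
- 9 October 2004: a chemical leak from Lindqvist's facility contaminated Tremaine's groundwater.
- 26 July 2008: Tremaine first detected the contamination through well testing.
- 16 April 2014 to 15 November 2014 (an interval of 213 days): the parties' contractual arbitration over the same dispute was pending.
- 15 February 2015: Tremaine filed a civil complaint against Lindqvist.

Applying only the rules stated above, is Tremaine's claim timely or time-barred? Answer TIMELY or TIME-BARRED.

Accrual is tied to discovery, so the period began on 26 July 2008 rather than on 9 October 2004 when the act occurred.
The untolled deadline — 6 years after 26 July 2008 — is 26 July 2014.
Because the pending related arbitration ran from 16 April 2014 to 15 November 2014, the deadline is extended by 213 days to 24 February 2015.
The 15 February 2015 filing precedes the 24 February 2015 deadline; the claim is timely.

TIMELY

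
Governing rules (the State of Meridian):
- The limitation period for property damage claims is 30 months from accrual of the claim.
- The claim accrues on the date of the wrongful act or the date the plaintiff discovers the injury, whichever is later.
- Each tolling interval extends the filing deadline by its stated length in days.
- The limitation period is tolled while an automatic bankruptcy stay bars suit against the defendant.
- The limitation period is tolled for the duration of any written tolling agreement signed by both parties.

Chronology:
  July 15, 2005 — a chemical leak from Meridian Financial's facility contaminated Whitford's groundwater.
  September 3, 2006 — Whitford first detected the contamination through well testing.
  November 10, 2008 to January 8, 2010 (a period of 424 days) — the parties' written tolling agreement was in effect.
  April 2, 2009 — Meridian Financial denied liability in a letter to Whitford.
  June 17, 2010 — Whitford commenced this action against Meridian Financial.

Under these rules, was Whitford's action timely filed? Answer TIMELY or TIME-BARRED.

Because discovery on September 3, 2006 post-dates the July 15, 2005 act, accrual under the later-of rule falls on September 3, 2006.
Adding the 30 months base period to September 3, 2006 gives a deadline of March 3, 2009, before any tolling.
The period was tolled for 424 days by the written tolling agreement (November 10, 2008 to January 8, 2010), pushing the deadline to May 1, 2010.
Nothing else in the chronology tolls or restarts the period.
Filing on June 17, 2010 missed the May 1, 2010 deadline — the action is time-barred.

TIME-BARRED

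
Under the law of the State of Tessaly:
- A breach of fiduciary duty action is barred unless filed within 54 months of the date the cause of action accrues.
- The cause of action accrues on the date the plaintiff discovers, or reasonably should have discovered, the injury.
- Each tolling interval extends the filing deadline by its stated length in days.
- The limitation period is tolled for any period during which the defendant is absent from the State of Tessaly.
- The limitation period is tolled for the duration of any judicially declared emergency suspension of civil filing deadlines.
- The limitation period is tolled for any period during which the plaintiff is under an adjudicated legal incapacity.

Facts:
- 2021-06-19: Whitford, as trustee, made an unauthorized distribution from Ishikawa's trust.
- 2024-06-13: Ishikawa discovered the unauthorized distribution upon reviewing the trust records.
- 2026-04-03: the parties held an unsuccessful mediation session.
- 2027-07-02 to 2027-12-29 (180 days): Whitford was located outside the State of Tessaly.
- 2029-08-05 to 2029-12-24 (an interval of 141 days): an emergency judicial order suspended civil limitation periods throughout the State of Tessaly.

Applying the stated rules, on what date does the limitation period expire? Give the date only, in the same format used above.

2029-06-11

Accrual is tied to discovery, so the period began on 2024-06-13 rather than on 2021-06-19 when the act occurred.
54 months from 2024-06-13 is 2028-12-13.
The period was tolled for 180 days by the defendant's absence from the jurisdiction (2027-07-02 to 2027-12-29), pushing the deadline to 2029-06-11.
The emergency suspension of filing deadlines from 2029-08-05 to 2029-12-24 began after the period had already run on 2029-06-11, so it has no tolling effect.
Nothing else in the chronology tolls or restarts the period.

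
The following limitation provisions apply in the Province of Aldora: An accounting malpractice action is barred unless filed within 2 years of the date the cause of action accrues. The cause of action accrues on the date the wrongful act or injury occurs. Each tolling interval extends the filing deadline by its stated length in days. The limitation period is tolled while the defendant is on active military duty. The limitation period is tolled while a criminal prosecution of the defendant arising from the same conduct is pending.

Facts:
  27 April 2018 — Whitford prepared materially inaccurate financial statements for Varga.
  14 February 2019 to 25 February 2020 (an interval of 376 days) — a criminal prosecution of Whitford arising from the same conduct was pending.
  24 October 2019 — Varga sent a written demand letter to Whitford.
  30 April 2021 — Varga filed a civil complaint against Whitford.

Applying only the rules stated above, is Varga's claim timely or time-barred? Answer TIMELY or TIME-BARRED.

TIMELY

The limitation period began to run on 27 April 2018.
Adding the 2 years base period to 27 April 2018 gives a deadline of 27 April 2020, before any tolling.
The pending criminal prosecution from 14 February 2019 to 25 February 2020 tolled the period for 376 days, extending the deadline to 8 May 2021.
Nothing else in the chronology tolls or restarts the period.
Filing on 30 April 2021 beat the 8 May 2021 deadline — the action is timely.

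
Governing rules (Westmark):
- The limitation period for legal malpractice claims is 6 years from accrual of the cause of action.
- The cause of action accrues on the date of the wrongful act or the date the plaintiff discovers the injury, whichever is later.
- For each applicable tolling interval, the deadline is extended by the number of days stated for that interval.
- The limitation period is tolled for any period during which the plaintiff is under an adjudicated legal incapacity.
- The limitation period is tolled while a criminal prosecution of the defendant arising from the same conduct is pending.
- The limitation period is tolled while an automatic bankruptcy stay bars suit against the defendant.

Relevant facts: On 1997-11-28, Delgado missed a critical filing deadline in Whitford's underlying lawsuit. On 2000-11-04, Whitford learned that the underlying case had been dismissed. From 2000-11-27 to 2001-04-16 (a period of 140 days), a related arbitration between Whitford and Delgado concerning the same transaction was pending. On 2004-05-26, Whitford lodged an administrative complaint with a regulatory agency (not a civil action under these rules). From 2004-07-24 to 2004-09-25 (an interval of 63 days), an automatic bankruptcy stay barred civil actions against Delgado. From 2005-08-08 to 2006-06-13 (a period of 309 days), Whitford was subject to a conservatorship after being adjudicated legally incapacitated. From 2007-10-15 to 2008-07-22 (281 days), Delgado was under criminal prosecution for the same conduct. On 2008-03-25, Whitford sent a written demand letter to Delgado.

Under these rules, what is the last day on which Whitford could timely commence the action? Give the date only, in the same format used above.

2008-08-18

The claim accrued on 2000-11-04 — the later of the 1997-11-28 act and the 2000-11-04 discovery.
Adding the 6 years base period to 2000-11-04 gives a deadline of 2006-11-04, before any tolling.
The automatic bankruptcy stay from 2004-07-24 to 2004-09-25 tolled the period for 63 days, extending the deadline to 2007-01-06.
The period was tolled for 309 days by the plaintiff's legal incapacity (2005-08-08 to 2006-06-13), pushing the deadline to 2007-11-11.
The pending criminal prosecution from 2007-10-15 to 2008-07-22 tolled the period for 281 days, extending the deadline to 2008-08-18.
Although a pending arbitration ran from 2000-11-27 to 2001-04-16, the stated rules do not make that a tolling event, so it is disregarded.
Nothing else in the chronology tolls or restarts the period.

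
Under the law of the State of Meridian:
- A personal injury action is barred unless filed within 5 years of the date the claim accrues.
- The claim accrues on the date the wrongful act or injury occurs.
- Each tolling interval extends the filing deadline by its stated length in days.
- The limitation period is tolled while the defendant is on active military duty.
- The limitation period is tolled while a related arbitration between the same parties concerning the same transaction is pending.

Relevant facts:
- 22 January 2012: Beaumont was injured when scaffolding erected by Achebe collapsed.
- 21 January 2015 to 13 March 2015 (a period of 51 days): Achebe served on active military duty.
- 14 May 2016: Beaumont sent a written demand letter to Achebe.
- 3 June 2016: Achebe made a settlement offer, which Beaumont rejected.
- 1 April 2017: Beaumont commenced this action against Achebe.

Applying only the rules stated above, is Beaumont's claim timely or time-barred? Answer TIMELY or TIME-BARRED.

TIME-BARRED

The claim accrued on 22 January 2012, when the wrongful act occurred.
5 years from 22 January 2012 is 22 January 2017.
The defendant's active military service from 21 January 2015 to 13 March 2015 tolled the period for 51 days, extending the deadline to 14 March 2017.
The other events in the timeline have no effect on the limitation period under the stated rules.
The 1 April 2017 filing falls after the 14 March 2017 deadline; the claim is time-barred.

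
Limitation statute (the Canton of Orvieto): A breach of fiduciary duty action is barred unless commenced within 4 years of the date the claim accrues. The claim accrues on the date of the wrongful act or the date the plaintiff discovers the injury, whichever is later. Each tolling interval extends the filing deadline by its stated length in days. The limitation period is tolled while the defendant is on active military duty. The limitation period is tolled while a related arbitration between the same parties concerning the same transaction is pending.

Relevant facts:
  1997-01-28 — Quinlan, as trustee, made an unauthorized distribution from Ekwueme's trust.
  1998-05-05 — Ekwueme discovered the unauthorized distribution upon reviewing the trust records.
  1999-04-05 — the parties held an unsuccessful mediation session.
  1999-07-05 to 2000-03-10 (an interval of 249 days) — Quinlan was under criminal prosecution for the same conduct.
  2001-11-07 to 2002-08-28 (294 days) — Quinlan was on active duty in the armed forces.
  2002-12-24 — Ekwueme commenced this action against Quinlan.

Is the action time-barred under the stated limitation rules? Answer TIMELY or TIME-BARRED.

Because discovery on 1998-05-05 post-dates the 1997-01-28 act, accrual under the later-of rule falls on 1998-05-05.
Adding the 4 years base period to 1998-05-05 gives a deadline of 2002-05-05, before any tolling.
The period was tolled for 294 days by the defendant's active military service (2001-11-07 to 2002-08-28), pushing the deadline to 2003-02-23.
The pending criminal prosecution from 1999-07-05 to 2000-03-10 does not toll the period, because no stated rule makes a criminal prosecution a tolling event.
None of the other events listed affects the running of the period under the stated rules.
Filing on 2002-12-24 beat the 2003-02-23 deadline — the action is timely.

TIMELY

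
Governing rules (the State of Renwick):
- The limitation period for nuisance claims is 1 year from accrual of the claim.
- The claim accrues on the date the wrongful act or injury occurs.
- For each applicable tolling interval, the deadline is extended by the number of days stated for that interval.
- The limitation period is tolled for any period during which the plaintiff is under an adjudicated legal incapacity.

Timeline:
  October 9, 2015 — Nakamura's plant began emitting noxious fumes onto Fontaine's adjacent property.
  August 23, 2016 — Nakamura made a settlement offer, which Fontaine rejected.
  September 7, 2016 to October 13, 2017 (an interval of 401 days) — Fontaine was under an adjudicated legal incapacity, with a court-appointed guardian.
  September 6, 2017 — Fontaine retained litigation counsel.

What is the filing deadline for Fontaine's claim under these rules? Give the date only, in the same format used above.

The claim accrued on October 9, 2015, the date of the act.
The untolled deadline — 1 year after October 9, 2015 — is October 9, 2016.
The period was tolled for 401 days by the plaintiff's legal incapacity (September 7, 2016 to October 13, 2017), pushing the deadline to November 14, 2017.
None of the other events listed affects the running of the period under the stated rules.

November 14, 2017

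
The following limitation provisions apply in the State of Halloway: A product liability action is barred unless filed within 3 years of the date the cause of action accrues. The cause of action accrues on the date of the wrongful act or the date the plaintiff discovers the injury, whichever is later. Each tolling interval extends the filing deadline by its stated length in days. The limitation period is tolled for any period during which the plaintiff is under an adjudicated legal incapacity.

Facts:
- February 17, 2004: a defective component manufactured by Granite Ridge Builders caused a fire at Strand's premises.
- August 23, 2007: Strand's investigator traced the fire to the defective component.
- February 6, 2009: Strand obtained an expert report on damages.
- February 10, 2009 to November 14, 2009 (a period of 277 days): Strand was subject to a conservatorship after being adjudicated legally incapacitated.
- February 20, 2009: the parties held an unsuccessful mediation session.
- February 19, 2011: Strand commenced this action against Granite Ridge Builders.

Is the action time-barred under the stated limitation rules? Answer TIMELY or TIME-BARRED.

TIMELY

Taking the later of the act (February 17, 2004) and discovery (August 23, 2007), the claim accrued on August 23, 2007.
The untolled deadline — 3 years after August 23, 2007 — is August 23, 2010.
The plaintiff's legal incapacity from February 10, 2009 to November 14, 2009 tolled the period for 277 days, extending the deadline to May 27, 2011.
The other events in the timeline have no effect on the limitation period under the stated rules.
The February 19, 2011 filing precedes the May 27, 2011 deadline; the claim is timely.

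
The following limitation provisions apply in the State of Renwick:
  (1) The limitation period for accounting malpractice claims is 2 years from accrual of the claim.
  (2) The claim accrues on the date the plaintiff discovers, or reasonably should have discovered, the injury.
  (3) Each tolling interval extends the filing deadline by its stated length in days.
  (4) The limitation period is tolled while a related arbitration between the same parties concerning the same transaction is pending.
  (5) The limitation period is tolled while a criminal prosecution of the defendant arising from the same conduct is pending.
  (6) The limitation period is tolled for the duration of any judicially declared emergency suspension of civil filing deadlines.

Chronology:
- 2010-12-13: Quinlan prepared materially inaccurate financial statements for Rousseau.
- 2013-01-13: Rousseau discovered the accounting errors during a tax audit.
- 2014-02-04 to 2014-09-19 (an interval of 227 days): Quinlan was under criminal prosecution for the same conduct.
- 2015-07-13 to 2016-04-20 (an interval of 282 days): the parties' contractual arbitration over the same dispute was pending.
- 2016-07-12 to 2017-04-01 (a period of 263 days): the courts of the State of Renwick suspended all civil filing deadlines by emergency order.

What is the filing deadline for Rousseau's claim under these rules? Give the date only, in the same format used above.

2016-06-05

Under the discovery rule, the claim accrued on 2013-01-13, when Rousseau discovered the injury — not on the 2010-12-13 date of the underlying act.
Adding the 2 years base period to 2013-01-13 gives a deadline of 2015-01-13, before any tolling.
Because the pending criminal prosecution ran from 2014-02-04 to 2014-09-19, the deadline is extended by 227 days to 2015-08-28.
The period was tolled for 282 days by the pending related arbitration (2015-07-13 to 2016-04-20), pushing the deadline to 2016-06-05.
By the time the emergency suspension of filing deadlines began on 2016-07-12, the limitation period had already expired on 2016-06-05; that interval cannot revive it.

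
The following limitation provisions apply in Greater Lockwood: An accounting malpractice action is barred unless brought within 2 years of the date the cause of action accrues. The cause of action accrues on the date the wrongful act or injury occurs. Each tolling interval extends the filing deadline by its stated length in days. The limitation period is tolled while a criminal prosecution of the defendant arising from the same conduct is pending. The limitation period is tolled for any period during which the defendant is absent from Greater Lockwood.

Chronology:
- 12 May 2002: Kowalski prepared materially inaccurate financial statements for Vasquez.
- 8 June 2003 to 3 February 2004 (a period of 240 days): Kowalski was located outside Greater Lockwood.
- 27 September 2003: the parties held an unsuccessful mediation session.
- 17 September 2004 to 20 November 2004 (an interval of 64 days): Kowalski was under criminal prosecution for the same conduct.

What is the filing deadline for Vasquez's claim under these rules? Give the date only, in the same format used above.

12 March 2005

The cause of action accrued on 12 May 2002, the date of the act.
The untolled deadline — 2 years after 12 May 2002 — is 12 May 2004.
The defendant's absence from the jurisdiction from 8 June 2003 to 3 February 2004 tolled the period for 240 days, extending the deadline to 7 January 2005.
The pending criminal prosecution from 17 September 2004 to 20 November 2004 tolled the period for 64 days, extending the deadline to 12 March 2005.
None of the other events listed affects the running of the period under the stated rules.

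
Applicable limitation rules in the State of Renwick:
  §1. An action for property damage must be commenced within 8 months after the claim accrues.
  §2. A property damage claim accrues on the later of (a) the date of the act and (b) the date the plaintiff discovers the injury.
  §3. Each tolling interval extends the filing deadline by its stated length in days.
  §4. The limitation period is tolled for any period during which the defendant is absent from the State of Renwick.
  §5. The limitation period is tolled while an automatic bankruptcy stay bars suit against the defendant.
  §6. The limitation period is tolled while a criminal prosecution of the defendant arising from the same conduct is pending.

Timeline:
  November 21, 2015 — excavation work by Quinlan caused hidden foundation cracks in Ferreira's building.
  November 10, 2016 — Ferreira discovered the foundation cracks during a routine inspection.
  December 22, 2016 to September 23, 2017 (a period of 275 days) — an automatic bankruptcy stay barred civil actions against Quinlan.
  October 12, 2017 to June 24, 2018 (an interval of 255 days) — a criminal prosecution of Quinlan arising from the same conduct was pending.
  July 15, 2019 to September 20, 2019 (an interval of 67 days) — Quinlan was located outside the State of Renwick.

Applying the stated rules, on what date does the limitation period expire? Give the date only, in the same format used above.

The claim accrued on November 10, 2016 — the later of the November 21, 2015 act and the November 10, 2016 discovery.
The untolled deadline — 8 months after November 10, 2016 — is July 10, 2017.
The period was tolled for 275 days by the automatic bankruptcy stay (December 22, 2016 to September 23, 2017), pushing the deadline to April 11, 2018.
The pending criminal prosecution from October 12, 2017 to June 24, 2018 tolled the period for 255 days, extending the deadline to December 22, 2018.
The defendant's absence from the jurisdiction from July 15, 2019 to September 20, 2019 began after the period had already run on December 22, 2018, so it has no tolling effect.

December 22, 2018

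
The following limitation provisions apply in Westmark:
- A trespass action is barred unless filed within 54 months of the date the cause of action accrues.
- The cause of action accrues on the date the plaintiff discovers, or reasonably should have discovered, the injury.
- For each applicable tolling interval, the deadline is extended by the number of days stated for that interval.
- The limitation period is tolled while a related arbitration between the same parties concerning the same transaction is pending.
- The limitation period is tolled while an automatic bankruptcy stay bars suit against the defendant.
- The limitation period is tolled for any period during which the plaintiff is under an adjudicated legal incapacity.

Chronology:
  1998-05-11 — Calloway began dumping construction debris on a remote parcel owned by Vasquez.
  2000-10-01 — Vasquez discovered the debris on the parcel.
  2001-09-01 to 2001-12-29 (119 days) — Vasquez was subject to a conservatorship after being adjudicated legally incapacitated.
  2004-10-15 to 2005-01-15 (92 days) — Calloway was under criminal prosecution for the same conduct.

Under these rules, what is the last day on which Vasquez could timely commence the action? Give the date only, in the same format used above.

2005-07-29

Under the discovery rule, the claim accrued on 2000-10-01, when Vasquez discovered the injury — not on the 1998-05-11 date of the underlying act.
Adding the 54 months base period to 2000-10-01 gives a deadline of 2005-04-01, before any tolling.
The period was tolled for 119 days by the plaintiff's legal incapacity (2001-09-01 to 2001-12-29), pushing the deadline to 2005-07-29.
Although a criminal prosecution ran from 2004-10-15 to 2005-01-15, the stated rules do not make that a tolling event, so it is disregarded.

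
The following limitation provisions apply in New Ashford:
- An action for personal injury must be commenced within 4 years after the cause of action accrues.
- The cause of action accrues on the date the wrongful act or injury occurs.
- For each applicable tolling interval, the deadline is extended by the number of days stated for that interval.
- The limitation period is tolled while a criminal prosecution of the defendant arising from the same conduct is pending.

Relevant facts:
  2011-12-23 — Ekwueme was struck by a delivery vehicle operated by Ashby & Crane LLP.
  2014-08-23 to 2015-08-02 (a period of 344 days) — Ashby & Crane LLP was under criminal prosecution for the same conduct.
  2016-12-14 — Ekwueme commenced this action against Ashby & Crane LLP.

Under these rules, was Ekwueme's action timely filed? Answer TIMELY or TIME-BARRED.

The limitation period began to run on 2011-12-23.
Adding the 4 years base period to 2011-12-23 gives a deadline of 2015-12-23, before any tolling.
Because the pending criminal prosecution ran from 2014-08-23 to 2015-08-02, the deadline is extended by 344 days to 2016-12-01.
The 2016-12-14 filing falls after the 2016-12-01 deadline; the claim is time-barred.

TIME-BARRED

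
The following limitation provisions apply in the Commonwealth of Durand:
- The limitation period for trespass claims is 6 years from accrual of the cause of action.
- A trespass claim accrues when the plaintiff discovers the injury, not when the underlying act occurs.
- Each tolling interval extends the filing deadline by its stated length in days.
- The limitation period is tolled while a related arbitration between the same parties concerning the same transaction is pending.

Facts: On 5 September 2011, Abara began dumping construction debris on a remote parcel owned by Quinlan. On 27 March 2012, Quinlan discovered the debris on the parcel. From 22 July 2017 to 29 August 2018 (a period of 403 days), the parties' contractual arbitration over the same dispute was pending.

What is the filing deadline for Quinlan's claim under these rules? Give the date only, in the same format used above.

Under the discovery rule, the claim accrued on 27 March 2012, when Quinlan discovered the injury — not on the 5 September 2011 date of the underlying act.
6 years from 27 March 2012 is 27 March 2018.
The pending related arbitration from 22 July 2017 to 29 August 2018 tolled the period for 403 days, extending the deadline to 4 May 2019.

4 May 2019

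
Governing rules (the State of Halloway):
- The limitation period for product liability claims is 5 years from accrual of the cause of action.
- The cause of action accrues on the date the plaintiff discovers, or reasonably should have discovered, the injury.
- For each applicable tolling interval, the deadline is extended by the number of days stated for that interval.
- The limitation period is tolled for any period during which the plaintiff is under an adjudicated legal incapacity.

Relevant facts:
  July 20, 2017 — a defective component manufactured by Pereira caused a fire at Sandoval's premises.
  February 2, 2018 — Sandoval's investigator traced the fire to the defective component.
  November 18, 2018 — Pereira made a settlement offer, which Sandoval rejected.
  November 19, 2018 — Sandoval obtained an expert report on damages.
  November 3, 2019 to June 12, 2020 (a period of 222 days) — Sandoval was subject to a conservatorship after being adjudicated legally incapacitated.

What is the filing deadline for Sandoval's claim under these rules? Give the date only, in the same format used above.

September 12, 2023

The claim did not accrue until Sandoval discovered the injury on February 2, 2018; the July 20, 2017 act date does not start the clock under the stated rule.
Adding the 5 years base period to February 2, 2018 gives a deadline of February 2, 2023, before any tolling.
The period was tolled for 222 days by the plaintiff's legal incapacity (November 3, 2019 to June 12, 2020), pushing the deadline to September 12, 2023.
None of the other events listed affects the running of the period under the stated rules.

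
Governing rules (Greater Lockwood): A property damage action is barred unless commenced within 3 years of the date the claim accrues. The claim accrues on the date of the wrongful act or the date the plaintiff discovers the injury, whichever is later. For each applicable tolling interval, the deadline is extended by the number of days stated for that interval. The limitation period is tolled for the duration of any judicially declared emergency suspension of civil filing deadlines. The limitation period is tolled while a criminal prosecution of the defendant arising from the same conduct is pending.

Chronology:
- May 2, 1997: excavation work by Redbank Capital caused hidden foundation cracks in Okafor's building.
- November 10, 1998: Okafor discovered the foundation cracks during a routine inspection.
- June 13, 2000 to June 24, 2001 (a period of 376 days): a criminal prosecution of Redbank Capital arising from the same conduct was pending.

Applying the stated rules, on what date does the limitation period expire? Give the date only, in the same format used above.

Taking the later of the act (May 2, 1997) and discovery (November 10, 1998), the claim accrued on November 10, 1998.
Adding the 3 years base period to November 10, 1998 gives a deadline of November 10, 2001, before any tolling.
The period was tolled for 376 days by the pending criminal prosecution (June 13, 2000 to June 24, 2001), pushing the deadline to November 21, 2002.

November 21, 2002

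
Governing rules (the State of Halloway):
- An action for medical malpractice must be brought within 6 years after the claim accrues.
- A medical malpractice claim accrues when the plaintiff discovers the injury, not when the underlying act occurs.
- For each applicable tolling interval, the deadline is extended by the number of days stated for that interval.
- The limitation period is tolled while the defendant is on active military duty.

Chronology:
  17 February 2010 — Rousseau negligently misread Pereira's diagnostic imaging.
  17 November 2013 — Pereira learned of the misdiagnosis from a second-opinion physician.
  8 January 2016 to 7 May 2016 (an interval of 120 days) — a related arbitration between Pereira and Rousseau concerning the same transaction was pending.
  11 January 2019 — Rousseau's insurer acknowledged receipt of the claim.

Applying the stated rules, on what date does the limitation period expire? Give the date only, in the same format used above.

17 November 2019

Accrual is tied to discovery, so the period began on 17 November 2013 rather than on 17 February 2010 when the act occurred.
Adding the 6 years base period to 17 November 2013 gives a deadline of 17 November 2019, before any tolling.
Although a pending arbitration ran from 8 January 2016 to 7 May 2016, the stated rules do not make that a tolling event, so it is disregarded.
Nothing else in the chronology tolls or restarts the period.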